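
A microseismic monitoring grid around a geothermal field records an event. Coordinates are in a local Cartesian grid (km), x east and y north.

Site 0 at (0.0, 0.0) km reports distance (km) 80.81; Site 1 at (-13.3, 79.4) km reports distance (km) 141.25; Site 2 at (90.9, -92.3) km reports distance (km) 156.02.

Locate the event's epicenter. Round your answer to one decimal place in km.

Circle about each station: x² + y² = 80.81²; (x + 13.3)² + (y − 79.4)² = 141.25²; (x − 90.9)² + (y + 92.3)² = 156.02².
Subtracting pairs of circle equations eliminates x²+y² and gives linear equations (the radical axes):
-26.6 x + 158.8 y = -6940.06
181.8 x − 184.6 y = -1029.88
Solving the 2×2 system: x ≈ -60.3, y ≈ -53.8 km.

x ≈ -60.3 km, y ≈ -53.8 km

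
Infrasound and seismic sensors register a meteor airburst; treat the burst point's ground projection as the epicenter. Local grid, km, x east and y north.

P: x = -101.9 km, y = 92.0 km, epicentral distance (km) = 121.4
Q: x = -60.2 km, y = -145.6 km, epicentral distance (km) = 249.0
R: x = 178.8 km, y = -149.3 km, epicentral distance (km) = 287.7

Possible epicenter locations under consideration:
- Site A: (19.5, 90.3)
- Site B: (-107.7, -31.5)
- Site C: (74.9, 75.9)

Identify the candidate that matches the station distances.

Site A

For each candidate, compare |candidate − station| to the reported distance:
Site A: residuals P 0.0, Q 0.0, R 0.0 → max 0.0 km
Site B: residuals P 2.2, Q 125.4, R 22.1 → max 125.4 km
Site C: residuals P 56.1, Q 10.4, R 39.7 → max 56.1 km
Only Site A has all residuals ≈ 0.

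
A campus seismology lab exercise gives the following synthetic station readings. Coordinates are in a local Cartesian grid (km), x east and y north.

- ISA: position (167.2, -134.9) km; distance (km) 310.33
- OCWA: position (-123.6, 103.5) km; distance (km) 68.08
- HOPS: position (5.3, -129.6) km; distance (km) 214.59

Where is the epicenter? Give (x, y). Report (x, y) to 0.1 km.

Circle about each station: (x − 167.2)² + (y + 134.9)² = 310.33²; (x + 123.6)² + (y − 103.5)² = 68.08²; (x − 5.3)² + (y + 129.6)² = 214.59².
Subtracting pairs of circle equations eliminates x²+y² and gives linear equations (the radical axes):
-581.6 x + 476.8 y = 71505.18
-323.8 x + 10.6 y = 20926.24
Solving the 2×2 system: x ≈ -62.2, y ≈ 74.1 km.

x ≈ -62.2 km, y ≈ 74.1 km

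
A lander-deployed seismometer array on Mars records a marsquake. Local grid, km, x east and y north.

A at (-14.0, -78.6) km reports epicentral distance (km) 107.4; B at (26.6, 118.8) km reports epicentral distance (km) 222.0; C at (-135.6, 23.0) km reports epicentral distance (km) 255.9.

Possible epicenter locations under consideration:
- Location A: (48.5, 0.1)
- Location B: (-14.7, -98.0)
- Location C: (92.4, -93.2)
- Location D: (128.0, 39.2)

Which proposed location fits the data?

For each candidate, compare |candidate − station| to the reported distance:
Location A: residuals A 6.9, B 101.3, C 70.4 → max 101.3 km
Location B: residuals A 88.0, B 1.3, C 84.9 → max 88.0 km
Location C: residuals A 0.0, B 0.0, C 0.0 → max 0.0 km
Location D: residuals A 77.1, B 93.1, C 8.2 → max 93.1 km
Only Location C has all residuals ≈ 0.

Location C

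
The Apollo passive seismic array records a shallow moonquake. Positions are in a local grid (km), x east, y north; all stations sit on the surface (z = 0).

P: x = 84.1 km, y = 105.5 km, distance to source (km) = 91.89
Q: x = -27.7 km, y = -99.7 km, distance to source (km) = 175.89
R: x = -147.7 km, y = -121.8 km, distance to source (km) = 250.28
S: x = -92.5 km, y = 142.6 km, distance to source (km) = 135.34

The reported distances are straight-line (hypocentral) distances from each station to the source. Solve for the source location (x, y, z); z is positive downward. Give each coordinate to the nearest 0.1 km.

Each station gives a sphere (x−x_i)² + (y−y_i)² + z² = d_i² (stations at z=0).
Subtracting the P sphere from Q and R: z² cancels, leaving linear equations in x and y:
-223.6 x − 410.4 y = -29989.20
-463.6 x − 454.6 y = -35748.84
Solving: x ≈ 11.716, y ≈ 66.690 km (keep extra digits for the depth step; rounded: 11.7, 66.7).
Then from the P sphere: z² = 91.89² − (x − 84.1)² − (y − 105.5)² with x = 11.716, y = 66.690, so z ≈ 41.208 ≈ 41.2 km.
Check against S (with the unrounded solution): distance 135.36 ≈ 135.34 km. ✓

(11.7, 66.7, 41.2)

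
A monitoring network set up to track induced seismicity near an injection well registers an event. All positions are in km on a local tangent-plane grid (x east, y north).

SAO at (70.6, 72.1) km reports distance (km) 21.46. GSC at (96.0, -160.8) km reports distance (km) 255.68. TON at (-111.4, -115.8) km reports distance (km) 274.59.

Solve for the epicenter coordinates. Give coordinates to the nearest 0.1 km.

Circle about each station: (x − 70.6)² + (y − 72.1)² = 21.46²; (x − 96.0)² + (y + 160.8)² = 255.68²; (x + 111.4)² + (y + 115.8)² = 274.59².
Subtracting the SAO equation from the GSC and TON equations removes the quadratic terms:
50.8 x − 465.8 y = -40021.86
-364.0 x − 375.8 y = -59302.31
Solving the 2×2 system: x ≈ 66.7, y ≈ 93.2 km.

(66.7, 93.2)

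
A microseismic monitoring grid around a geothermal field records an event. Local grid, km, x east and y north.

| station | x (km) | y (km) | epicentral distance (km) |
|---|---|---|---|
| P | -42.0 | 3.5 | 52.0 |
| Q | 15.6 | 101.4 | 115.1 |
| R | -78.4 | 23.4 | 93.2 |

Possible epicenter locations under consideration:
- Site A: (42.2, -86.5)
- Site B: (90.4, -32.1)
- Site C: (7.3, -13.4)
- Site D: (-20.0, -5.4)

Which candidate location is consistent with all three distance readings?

Site C

For each candidate, compare |candidate − station| to the reported distance:
Site A: residuals P 71.2, Q 74.7, R 70.0 → max 74.7 km
Site B: residuals P 85.1, Q 37.9, R 84.5 → max 85.1 km
Site C: residuals P 0.1, Q 0.0, R 0.1 → max 0.1 km
Site D: residuals P 28.3, Q 2.5, R 28.1 → max 28.3 km
Only Site C has all residuals ≈ 0.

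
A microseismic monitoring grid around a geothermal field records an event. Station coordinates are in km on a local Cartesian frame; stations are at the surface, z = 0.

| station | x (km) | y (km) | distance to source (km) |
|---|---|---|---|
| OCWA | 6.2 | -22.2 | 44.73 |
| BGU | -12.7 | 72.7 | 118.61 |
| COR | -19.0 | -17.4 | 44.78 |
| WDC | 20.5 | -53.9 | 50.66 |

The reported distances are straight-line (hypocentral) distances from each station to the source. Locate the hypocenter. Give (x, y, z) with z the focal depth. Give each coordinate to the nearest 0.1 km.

Each station gives a sphere (x−x_i)² + (y−y_i)² + z² = d_i² (stations at z=0).
Subtracting the OCWA sphere from BGU and COR: z² cancels, leaving linear equations in x and y:
-37.8 x + 189.8 y = -7152.26
-50.4 x + 9.6 y = 128.00
Solving: x ≈ -10.101, y ≈ -39.695 km (keep extra digits for the depth step; rounded: -10.1, -39.7).
Then from the OCWA sphere: z² = 44.73² − (x − 6.2)² − (y + 22.2)² with x = -10.101, y = -39.695, so z ≈ 37.802 ≈ 37.8 km.

x ≈ -10.1 km, y ≈ -39.7 km, depth ≈ 37.8 km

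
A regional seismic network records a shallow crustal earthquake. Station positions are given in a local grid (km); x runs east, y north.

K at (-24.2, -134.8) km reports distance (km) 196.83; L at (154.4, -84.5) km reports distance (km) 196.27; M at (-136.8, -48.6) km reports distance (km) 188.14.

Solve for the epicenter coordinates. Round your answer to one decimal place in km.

Circle about each station: (x + 24.2)² + (y + 134.8)² = 196.83²; (x − 154.4)² + (y + 84.5)² = 196.27²; (x + 136.8)² + (y + 48.6)² = 188.14².
Subtracting the K equation from the L and M equations removes the quadratic terms:
357.2 x + 100.6 y = 12443.07
-225.2 x + 172.4 y = 5664.91
Solving the 2×2 system: x ≈ 18.7, y ≈ 57.3 km.

x ≈ 18.7 km, y ≈ 57.3 km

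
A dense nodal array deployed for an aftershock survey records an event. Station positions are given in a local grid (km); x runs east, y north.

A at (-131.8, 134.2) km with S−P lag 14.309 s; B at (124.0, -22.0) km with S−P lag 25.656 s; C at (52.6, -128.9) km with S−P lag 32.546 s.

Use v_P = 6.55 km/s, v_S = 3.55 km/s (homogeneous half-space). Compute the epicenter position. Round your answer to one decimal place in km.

Distance from S−P lag: d = Δt · v_P v_S / (v_P − v_S) = Δt · (6.55·3.55)/(6.55−3.55) ≈ 7.7508·Δt.
So d_A = 110.91, d_B = 198.86, d_C = 252.26 km.
Circle about each station: (x + 131.8)² + (y − 134.2)² = 110.91²; (x − 124.0)² + (y + 22.0)² = 198.86²; (x − 52.6)² + (y + 128.9)² = 252.26².
Subtracting pairs of circle equations eliminates x²+y² and gives linear equations (the radical axes):
511.6 x − 312.4 y = -46765.15
368.8 x − 526.2 y = -67332.99
Solving the 2×2 system: x ≈ -23.2, y ≈ 111.7 km.

x ≈ -23.2 km, y ≈ 111.7 km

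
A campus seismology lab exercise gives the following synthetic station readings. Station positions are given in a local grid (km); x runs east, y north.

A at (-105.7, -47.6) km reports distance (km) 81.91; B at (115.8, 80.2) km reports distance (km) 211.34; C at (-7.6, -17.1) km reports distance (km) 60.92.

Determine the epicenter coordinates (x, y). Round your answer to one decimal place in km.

Circle about each station: (x + 105.7)² + (y + 47.6)² = 81.91²; (x − 115.8)² + (y − 80.2)² = 211.34²; (x + 7.6)² + (y + 17.1)² = 60.92².
Subtracting pairs of circle equations eliminates x²+y² and gives linear equations (the radical axes):
443.0 x + 255.6 y = -31551.92
196.2 x + 61.0 y = -10090.08
Solving the 2×2 system: x ≈ -28.3, y ≈ -74.4 km.

x ≈ -28.3 km, y ≈ -74.4 km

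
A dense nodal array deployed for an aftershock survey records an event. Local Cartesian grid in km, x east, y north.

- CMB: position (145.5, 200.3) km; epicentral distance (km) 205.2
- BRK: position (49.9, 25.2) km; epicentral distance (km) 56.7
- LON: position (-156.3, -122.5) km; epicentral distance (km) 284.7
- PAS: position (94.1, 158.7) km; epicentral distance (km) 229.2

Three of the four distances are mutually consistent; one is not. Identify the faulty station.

PAS

Solve using three stations at a time. Using CMB, BRK, LON (subtract circle equations pairwise → linear system) gives (x, y) ≈ (100.6, 0.1).
Distances from that point to each station vs reported:
  CMB: calculated 205.2 vs reported 205.2 → residual 0.0 km
  BRK: calculated 56.6 vs reported 56.7 → residual 0.1 km
  LON: calculated 284.7 vs reported 284.7 → residual 0.0 km
  PAS: calculated 158.7 vs reported 229.2 → residual 70.5 km
CMB, BRK, LON are mutually consistent (residuals ≈ 0); PAS is off by 70.5 km.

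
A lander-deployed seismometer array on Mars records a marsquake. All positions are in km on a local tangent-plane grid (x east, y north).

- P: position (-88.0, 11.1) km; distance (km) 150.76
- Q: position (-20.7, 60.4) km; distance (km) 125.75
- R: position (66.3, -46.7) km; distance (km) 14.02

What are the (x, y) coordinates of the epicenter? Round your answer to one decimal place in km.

x ≈ 53.4 km, y ≈ -41.2 km

Circle about each station: (x + 88.0)² + (y − 11.1)² = 150.76²; (x + 20.7)² + (y − 60.4)² = 125.75²; (x − 66.3)² + (y + 46.7)² = 14.02².
Subtracting the P equation from the Q and R equations removes the quadratic terms:
134.6 x + 98.6 y = 3124.96
308.6 x − 115.6 y = 21241.39
Solving the 2×2 system: x ≈ 53.4, y ≈ -41.2 km.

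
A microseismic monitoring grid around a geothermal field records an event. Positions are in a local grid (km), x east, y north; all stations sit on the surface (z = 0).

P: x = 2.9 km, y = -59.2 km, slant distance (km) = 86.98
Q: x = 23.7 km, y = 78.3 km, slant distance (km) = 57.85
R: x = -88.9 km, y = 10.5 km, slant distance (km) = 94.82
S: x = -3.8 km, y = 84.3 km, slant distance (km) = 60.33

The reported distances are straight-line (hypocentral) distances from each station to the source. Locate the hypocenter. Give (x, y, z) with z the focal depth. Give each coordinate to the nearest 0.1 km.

x ≈ 3.3 km, y ≈ 26.4 km, depth ≈ 15.4 km

Each station gives a sphere (x−x_i)² + (y−y_i)² + z² = d_i² (stations at z=0).
Subtracting the P sphere from Q and R: z² cancels, leaving linear equations in x and y:
41.6 x + 275.0 y = 7398.43
-183.6 x + 139.4 y = 3075.10
Solving: x ≈ 3.299, y ≈ 26.404 km (keep extra digits for the depth step; rounded: 3.3, 26.4).
Then from the P sphere: z² = 86.98² − (x − 2.9)² − (y + 59.2)² with x = 3.299, y = 26.404, so z ≈ 15.405 ≈ 15.4 km.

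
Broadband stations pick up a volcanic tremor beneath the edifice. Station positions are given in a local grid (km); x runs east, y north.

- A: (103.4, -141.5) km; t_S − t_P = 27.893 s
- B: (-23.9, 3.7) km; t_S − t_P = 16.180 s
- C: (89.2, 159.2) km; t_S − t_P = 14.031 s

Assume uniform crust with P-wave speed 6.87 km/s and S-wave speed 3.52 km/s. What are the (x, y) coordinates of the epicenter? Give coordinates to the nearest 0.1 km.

Distance from S−P lag: d = Δt · v_P v_S / (v_P − v_S) = Δt · (6.87·3.52)/(6.87−3.52) ≈ 7.2186·Δt.
So d_A = 201.35, d_B = 116.80, d_C = 101.28 km.
Circle about each station: (x − 103.4)² + (y + 141.5)² = 201.35²; (x + 23.9)² + (y − 3.7)² = 116.80²; (x − 89.2)² + (y − 159.2)² = 101.28².
Subtracting the A equation from the B and C equations removes the quadratic terms:
-254.6 x + 290.4 y = -3229.33
-28.4 x + 601.4 y = 32871.65
Solving the 2×2 system: x ≈ 79.3, y ≈ 58.4 km.

(79.3, 58.4)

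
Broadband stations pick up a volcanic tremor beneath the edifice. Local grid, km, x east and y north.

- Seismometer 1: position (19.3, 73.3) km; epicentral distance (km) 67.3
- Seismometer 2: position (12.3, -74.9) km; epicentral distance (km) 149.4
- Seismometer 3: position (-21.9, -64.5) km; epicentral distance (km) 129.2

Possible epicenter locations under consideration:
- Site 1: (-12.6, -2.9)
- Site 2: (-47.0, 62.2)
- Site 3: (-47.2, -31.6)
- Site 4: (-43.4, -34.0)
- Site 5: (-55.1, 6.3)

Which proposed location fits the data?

Site 2

For each candidate, compare |candidate − station| to the reported distance:
Site 1: residuals Seismometer 1 15.3, Seismometer 2 73.2, Seismometer 3 66.9 → max 73.2 km
Site 2: residuals Seismometer 1 0.1, Seismometer 2 0.0, Seismometer 3 0.0 → max 0.1 km
Site 3: residuals Seismometer 1 56.9, Seismometer 2 75.8, Seismometer 3 87.7 → max 87.7 km
Site 4: residuals Seismometer 1 57.0, Seismometer 2 80.3, Seismometer 3 91.9 → max 91.9 km
Site 5: residuals Seismometer 1 32.8, Seismometer 2 43.9, Seismometer 3 51.0 → max 51.0 km
Only Site 2 has all residuals ≈ 0.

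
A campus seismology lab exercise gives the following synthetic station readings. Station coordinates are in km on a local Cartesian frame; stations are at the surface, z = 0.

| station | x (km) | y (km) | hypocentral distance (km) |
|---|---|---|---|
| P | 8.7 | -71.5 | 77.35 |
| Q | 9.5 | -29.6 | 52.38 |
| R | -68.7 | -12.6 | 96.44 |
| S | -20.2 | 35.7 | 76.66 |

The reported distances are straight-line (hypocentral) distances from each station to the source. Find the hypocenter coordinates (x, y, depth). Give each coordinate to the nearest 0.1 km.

x ≈ 14.3 km, y ≈ -12.0 km, depth ≈ 49.1 km

Each station gives a sphere (x−x_i)² + (y−y_i)² + z² = d_i² (stations at z=0).
Subtracting the P sphere from Q and R: z² cancels, leaving linear equations in x and y:
1.6 x + 83.8 y = -982.17
-154.8 x + 117.8 y = -3627.14
Solving: x ≈ 14.304, y ≈ -11.994 km (keep extra digits for the depth step; rounded: 14.3, -12.0).
Then from the P sphere: z² = 77.35² − (x − 8.7)² − (y + 71.5)² with x = 14.304, y = -11.994, so z ≈ 49.098 ≈ 49.1 km.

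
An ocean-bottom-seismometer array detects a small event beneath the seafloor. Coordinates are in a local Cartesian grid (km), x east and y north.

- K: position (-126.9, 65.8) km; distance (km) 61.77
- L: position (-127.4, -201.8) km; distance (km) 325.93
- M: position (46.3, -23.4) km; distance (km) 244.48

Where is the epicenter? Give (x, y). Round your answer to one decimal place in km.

Circle about each station: (x + 126.9)² + (y − 65.8)² = 61.77²; (x + 127.4)² + (y + 201.8)² = 325.93²; (x − 46.3)² + (y + 23.4)² = 244.48².
Subtracting the K equation from the L and M equations removes the quadratic terms:
-1.0 x − 535.2 y = -65894.08
346.4 x − 178.4 y = -73696.94
Solving the 2×2 system: x ≈ -149.2, y ≈ 123.4 km.
Check against K (with the unrounded x, y): √((x + 126.9)²+(y − 65.8)²) = 61.77 ≈ 61.77 km. ✓

x ≈ -149.2 km, y ≈ 123.4 km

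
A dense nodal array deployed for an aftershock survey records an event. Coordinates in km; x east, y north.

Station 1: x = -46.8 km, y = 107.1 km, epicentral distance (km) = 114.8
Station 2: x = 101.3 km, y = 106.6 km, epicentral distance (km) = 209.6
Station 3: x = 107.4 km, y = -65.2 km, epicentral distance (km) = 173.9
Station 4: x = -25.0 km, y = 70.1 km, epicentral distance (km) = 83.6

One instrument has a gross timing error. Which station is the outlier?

Solve using three stations at a time. Using Station 1, Station 3, Station 4 (subtract circle equations pairwise → linear system) gives (x, y) ≈ (-56.4, -7.1).
Distances from that point to each station vs reported:
  Station 1: calculated 114.6 vs reported 114.8 → residual 0.2 km
  Station 2: calculated 194.4 vs reported 209.6 → residual 15.2 km
  Station 3: calculated 173.8 vs reported 173.9 → residual 0.1 km
  Station 4: calculated 83.4 vs reported 83.6 → residual 0.2 km
Station 1, Station 3, Station 4 are mutually consistent (residuals ≈ 0); Station 2 is off by 15.2 km.

Station 2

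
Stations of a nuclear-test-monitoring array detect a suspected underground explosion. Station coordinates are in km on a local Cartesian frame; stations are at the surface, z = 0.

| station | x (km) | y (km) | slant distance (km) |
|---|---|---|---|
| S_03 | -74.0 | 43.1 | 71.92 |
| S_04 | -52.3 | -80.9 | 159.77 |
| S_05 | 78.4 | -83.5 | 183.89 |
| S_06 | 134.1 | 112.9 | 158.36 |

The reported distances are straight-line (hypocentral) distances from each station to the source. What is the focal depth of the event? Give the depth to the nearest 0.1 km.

30.9 km

Each station gives a sphere (x−x_i)² + (y−y_i)² + z² = d_i² (stations at z=0).
Subtracting the S_03 sphere from S_04 and S_05: z² cancels, leaving linear equations in x and y:
43.4 x − 248.0 y = -18407.48
304.8 x − 253.2 y = -22857.85
Solving: x ≈ -15.603, y ≈ 71.493 km (keep extra digits for the depth step; rounded: -15.6, 71.5).
Then from the S_03 sphere: z² = 71.92² − (x + 74.0)² − (y − 43.1)² with x = -15.603, y = 71.493, so z ≈ 30.921 ≈ 30.9 km.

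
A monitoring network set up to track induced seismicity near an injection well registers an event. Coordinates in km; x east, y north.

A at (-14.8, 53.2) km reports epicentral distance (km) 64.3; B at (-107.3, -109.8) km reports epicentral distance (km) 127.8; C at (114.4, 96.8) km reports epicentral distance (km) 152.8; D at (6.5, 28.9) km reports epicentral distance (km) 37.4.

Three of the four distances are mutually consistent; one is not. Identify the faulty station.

Solve using three stations at a time. Using A, C, D (subtract circle equations pairwise → linear system) gives (x, y) ≈ (3.6, -8.4).
Distances from that point to each station vs reported:
  A: calculated 64.3 vs reported 64.3 → residual 0.0 km
  B: calculated 150.2 vs reported 127.8 → residual 22.4 km
  C: calculated 152.8 vs reported 152.8 → residual 0.0 km
  D: calculated 37.5 vs reported 37.4 → residual 0.1 km
A, C, D are mutually consistent (residuals ≈ 0); B is off by 22.4 km.

B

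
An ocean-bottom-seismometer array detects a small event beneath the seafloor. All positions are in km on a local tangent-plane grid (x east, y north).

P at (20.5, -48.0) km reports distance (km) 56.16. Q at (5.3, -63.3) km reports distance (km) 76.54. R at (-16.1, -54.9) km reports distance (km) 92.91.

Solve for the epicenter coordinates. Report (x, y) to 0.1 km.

(72.3, -26.3)

Circle about each station: (x − 20.5)² + (y + 48.0)² = 56.16²; (x − 5.3)² + (y + 63.3)² = 76.54²; (x + 16.1)² + (y + 54.9)² = 92.91².
Subtracting pairs of circle equations eliminates x²+y² and gives linear equations (the radical axes):
-30.4 x − 30.6 y = -1393.70
-73.2 x − 13.8 y = -4929.35
Solving the 2×2 system: x ≈ 72.3, y ≈ -26.3 km.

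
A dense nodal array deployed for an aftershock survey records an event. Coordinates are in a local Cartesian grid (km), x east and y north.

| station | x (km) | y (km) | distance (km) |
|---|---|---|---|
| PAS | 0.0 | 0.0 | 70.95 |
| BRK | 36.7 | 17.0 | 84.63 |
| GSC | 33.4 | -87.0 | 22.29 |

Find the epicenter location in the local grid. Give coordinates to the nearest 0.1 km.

x ≈ 24.2 km, y ≈ -66.7 km

Circle about each station: x² + y² = 70.95²; (x − 36.7)² + (y − 17.0)² = 84.63²; (x − 33.4)² + (y + 87.0)² = 22.29².
Subtracting the PAS equation from the BRK and GSC equations removes the quadratic terms:
73.4 x + 34.0 y = -492.44
66.8 x − 174.0 y = 13221.62
Solving the 2×2 system: x ≈ 24.2, y ≈ -66.7 km.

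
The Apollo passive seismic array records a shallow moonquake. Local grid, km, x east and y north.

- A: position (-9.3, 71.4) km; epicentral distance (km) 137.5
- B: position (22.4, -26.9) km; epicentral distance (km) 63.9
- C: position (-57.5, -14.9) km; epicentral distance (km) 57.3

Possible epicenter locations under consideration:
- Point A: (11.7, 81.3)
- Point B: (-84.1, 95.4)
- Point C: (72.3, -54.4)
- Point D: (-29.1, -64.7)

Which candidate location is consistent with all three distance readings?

Point D

For each candidate, compare |candidate − station| to the reported distance:
Point A: residuals A 114.3, B 44.8, C 61.2 → max 114.3 km
Point B: residuals A 58.9, B 98.3, C 56.2 → max 98.3 km
Point C: residuals A 12.4, B 6.9, C 78.4 → max 78.4 km
Point D: residuals A 0.0, B 0.0, C 0.0 → max 0.0 km
Only Point D has all residuals ≈ 0.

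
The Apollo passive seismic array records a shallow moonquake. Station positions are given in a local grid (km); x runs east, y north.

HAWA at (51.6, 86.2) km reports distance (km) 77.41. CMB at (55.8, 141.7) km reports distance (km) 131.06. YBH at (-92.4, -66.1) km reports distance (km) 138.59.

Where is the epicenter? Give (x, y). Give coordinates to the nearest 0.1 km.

x ≈ 19.4 km, y ≈ 15.8 km

Circle about each station: (x − 51.6)² + (y − 86.2)² = 77.41²; (x − 55.8)² + (y − 141.7)² = 131.06²; (x + 92.4)² + (y + 66.1)² = 138.59².
Subtracting the HAWA equation from the CMB and YBH equations removes the quadratic terms:
8.4 x + 111.0 y = 1915.11
-288.0 x − 304.6 y = -10400.91
Solving the 2×2 system: x ≈ 19.4, y ≈ 15.8 km.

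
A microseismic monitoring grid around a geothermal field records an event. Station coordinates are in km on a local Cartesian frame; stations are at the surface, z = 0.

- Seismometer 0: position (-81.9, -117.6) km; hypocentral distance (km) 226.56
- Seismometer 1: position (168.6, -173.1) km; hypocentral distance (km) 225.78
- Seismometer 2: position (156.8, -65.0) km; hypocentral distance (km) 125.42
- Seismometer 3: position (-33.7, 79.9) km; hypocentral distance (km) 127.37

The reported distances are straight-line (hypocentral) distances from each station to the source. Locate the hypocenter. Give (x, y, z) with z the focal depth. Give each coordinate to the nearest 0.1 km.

Each station gives a sphere (x−x_i)² + (y−y_i)² + z² = d_i² (stations at z=0).
Subtracting the Seismometer 0 sphere from Seismometer 1 and Seismometer 2: z² cancels, leaving linear equations in x and y:
501.0 x − 111.0 y = 38205.03
477.4 x + 105.2 y = 43873.13
Solving: x ≈ 84.100, y ≈ 35.397 km (keep extra digits for the depth step; rounded: 84.1, 35.4).
Then from the Seismometer 0 sphere: z² = 226.56² − (x + 81.9)² − (y + 117.6)² with x = 84.100, y = 35.397, so z ≈ 19.114 ≈ 19.1 km.

x ≈ 84.1 km, y ≈ 35.4 km, depth ≈ 19.1 km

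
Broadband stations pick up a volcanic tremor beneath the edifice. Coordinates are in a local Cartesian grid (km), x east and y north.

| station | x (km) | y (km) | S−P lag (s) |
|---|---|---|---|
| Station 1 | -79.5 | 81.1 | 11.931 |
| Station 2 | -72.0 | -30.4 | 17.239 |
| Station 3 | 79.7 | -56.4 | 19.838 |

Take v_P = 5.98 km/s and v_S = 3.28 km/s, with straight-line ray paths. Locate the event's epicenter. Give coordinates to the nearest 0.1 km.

Distance from S−P lag: d = Δt · v_P v_S / (v_P − v_S) = Δt · (5.98·3.28)/(5.98−3.28) ≈ 7.2646·Δt.
So d_Station 1 = 86.67, d_Station 2 = 125.23, d_Station 3 = 144.11 km.
Circle about each station: (x + 79.5)² + (y − 81.1)² = 86.67²; (x + 72.0)² + (y + 30.4)² = 125.23²; (x − 79.7)² + (y + 56.4)² = 144.11².
Subtracting the Station 1 equation from the Station 2 and Station 3 equations removes the quadratic terms:
15.0 x − 223.0 y = -14960.16
318.4 x − 275.0 y = -16620.41
Solving the 2×2 system: x ≈ 6.1, y ≈ 67.5 km.
Check against Station 1 (with the unrounded x, y): √((x + 79.5)²+(y − 81.1)²) = 86.67 ≈ 86.67 km. ✓

(6.1, 67.5)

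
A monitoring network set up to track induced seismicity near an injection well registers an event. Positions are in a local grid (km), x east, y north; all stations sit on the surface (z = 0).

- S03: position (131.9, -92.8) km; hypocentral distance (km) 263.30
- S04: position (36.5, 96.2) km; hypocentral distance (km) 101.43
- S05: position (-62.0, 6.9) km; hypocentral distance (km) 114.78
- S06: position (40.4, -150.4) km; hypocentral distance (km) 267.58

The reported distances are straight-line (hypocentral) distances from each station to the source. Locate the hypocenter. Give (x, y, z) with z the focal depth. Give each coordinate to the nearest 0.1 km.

Each station gives a sphere (x−x_i)² + (y−y_i)² + z² = d_i² (stations at z=0).
Subtracting the S03 sphere from S04 and S05: z² cancels, leaving linear equations in x and y:
-190.8 x + 378.0 y = 43616.09
-387.8 x + 199.4 y = 34034.60
Solving: x ≈ -38.400, y ≈ 96.004 km (keep extra digits for the depth step; rounded: -38.4, 96.0).
Then from the S03 sphere: z² = 263.30² − (x − 131.9)² − (y + 92.8)² with x = -38.400, y = 96.004, so z ≈ 68.395 ≈ 68.4 km.
Check against S06 (with the unrounded solution): distance 267.59 ≈ 267.58 km. ✓

x ≈ -38.4 km, y ≈ 96.0 km, depth ≈ 68.4 km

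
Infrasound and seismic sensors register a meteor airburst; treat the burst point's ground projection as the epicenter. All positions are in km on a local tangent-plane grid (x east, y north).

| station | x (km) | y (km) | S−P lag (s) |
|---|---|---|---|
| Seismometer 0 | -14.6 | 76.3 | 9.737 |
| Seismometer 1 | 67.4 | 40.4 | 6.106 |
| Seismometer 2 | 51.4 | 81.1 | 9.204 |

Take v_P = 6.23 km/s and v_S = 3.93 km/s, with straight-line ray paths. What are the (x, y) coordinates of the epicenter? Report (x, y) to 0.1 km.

Distance from S−P lag: d = Δt · v_P v_S / (v_P − v_S) = Δt · (6.23·3.93)/(6.23−3.93) ≈ 10.6452·Δt.
So d_Seismometer 0 = 103.65, d_Seismometer 1 = 65.00, d_Seismometer 2 = 97.98 km.
Circle about each station: (x + 14.6)² + (y − 76.3)² = 103.65²; (x − 67.4)² + (y − 40.4)² = 65.00²; (x − 51.4)² + (y − 81.1)² = 97.98².
Subtracting the Seismometer 0 equation from the Seismometer 1 and Seismometer 2 equations removes the quadratic terms:
164.0 x − 71.8 y = 6658.39
132.0 x + 9.6 y = 4327.56
Solving the 2×2 system: x ≈ 33.9, y ≈ -15.3 km.

(33.9, -15.3)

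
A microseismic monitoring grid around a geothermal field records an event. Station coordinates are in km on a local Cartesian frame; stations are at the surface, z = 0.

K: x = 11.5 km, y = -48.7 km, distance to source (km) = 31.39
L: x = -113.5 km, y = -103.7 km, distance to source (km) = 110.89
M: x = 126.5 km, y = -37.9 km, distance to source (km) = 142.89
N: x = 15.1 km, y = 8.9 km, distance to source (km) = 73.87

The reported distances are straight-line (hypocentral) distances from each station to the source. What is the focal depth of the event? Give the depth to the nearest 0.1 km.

16.0 km

Each station gives a sphere (x−x_i)² + (y−y_i)² + z² = d_i² (stations at z=0).
Subtracting the K sphere from L and M: z² cancels, leaving linear equations in x and y:
-250.0 x − 110.0 y = 9820.74
230.0 x + 21.6 y = -4497.50
Solving: x ≈ -14.201, y ≈ -57.005 km (keep extra digits for the depth step; rounded: -14.2, -57.0).
Then from the K sphere: z² = 31.39² − (x − 11.5)² − (y + 48.7)² with x = -14.201, y = -57.005, so z ≈ 15.994 ≈ 16.0 km.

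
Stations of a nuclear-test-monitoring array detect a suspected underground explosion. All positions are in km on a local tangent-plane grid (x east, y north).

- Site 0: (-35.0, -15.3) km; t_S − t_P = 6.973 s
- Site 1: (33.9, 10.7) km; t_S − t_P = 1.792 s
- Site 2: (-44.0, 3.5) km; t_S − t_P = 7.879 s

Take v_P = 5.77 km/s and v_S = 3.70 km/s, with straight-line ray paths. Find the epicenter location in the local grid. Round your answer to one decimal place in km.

x ≈ 36.5 km, y ≈ -7.6 km

Distance from S−P lag: d = Δt · v_P v_S / (v_P − v_S) = Δt · (5.77·3.70)/(5.77−3.70) ≈ 10.3135·Δt.
So d_Site 0 = 71.92, d_Site 1 = 18.48, d_Site 2 = 81.26 km.
Circle about each station: (x + 35.0)² + (y + 15.3)² = 71.92²; (x − 33.9)² + (y − 10.7)² = 18.48²; (x + 44.0)² + (y − 3.5)² = 81.26².
Subtracting the Site 0 equation from the Site 1 and Site 2 equations removes the quadratic terms:
137.8 x + 52.0 y = 4635.59
-18.0 x + 37.6 y = -941.54
Solving the 2×2 system: x ≈ 36.5, y ≈ -7.6 km.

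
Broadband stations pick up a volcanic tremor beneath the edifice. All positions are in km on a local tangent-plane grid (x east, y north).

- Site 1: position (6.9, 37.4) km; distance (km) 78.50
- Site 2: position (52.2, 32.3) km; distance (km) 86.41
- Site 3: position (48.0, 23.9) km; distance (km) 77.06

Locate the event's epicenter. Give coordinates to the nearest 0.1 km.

(6.6, -41.1)

Circle about each station: (x − 6.9)² + (y − 37.4)² = 78.50²; (x − 52.2)² + (y − 32.3)² = 86.41²; (x − 48.0)² + (y − 23.9)² = 77.06².
Subtracting the Site 1 equation from the Site 2 and Site 3 equations removes the quadratic terms:
90.6 x − 10.2 y = 1017.32
82.2 x − 27.0 y = 1652.85
Solving the 2×2 system: x ≈ 6.6, y ≈ -41.1 km.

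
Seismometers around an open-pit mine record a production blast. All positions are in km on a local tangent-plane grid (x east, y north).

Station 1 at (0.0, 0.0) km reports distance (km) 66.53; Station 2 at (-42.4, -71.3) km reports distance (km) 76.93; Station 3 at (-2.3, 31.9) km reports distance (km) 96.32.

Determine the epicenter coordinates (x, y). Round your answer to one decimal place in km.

Circle about each station: x² + y² = 66.53²; (x + 42.4)² + (y + 71.3)² = 76.93²; (x + 2.3)² + (y − 31.9)² = 96.32².
Subtracting the Station 1 equation from the Station 2 and Station 3 equations removes the quadratic terms:
-84.8 x − 142.6 y = 5389.47
-4.6 x + 63.8 y = -3828.40
Solving the 2×2 system: x ≈ 33.3, y ≈ -57.6 km.
Check against Station 1 (with the unrounded x, y): √(x²+y²) = 66.54 ≈ 66.53 km. ✓

33.3 km east, -57.6 km north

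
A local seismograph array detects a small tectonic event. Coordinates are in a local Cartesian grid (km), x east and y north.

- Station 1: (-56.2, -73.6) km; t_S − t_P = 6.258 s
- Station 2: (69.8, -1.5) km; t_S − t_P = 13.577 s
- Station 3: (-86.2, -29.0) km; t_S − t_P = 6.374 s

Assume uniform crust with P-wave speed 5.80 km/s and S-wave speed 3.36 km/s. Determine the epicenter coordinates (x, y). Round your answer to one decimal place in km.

(-35.3, -28.2)

Distance from S−P lag: d = Δt · v_P v_S / (v_P − v_S) = Δt · (5.80·3.36)/(5.80−3.36) ≈ 7.9869·Δt.
So d_Station 1 = 49.98, d_Station 2 = 108.44, d_Station 3 = 50.91 km.
Circle about each station: (x + 56.2)² + (y + 73.6)² = 49.98²; (x − 69.8)² + (y + 1.5)² = 108.44²; (x + 86.2)² + (y + 29.0)² = 50.91².
Subtracting pairs of circle equations eliminates x²+y² and gives linear equations (the radical axes):
252.0 x + 144.2 y = -12962.34
-60.0 x + 89.2 y = -397.79
Solving the 2×2 system: x ≈ -35.3, y ≈ -28.2 km.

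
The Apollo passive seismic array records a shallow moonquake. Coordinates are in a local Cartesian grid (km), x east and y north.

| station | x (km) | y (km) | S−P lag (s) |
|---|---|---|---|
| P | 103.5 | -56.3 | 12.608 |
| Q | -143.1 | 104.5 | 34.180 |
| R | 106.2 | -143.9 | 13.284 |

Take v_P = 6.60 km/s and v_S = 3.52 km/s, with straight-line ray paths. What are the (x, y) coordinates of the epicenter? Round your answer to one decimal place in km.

Distance from S−P lag: d = Δt · v_P v_S / (v_P − v_S) = Δt · (6.60·3.52)/(6.60−3.52) ≈ 7.5429·Δt.
So d_P = 95.10, d_Q = 257.81, d_R = 100.20 km.
Circle about each station: (x − 103.5)² + (y + 56.3)² = 95.10²; (x + 143.1)² + (y − 104.5)² = 257.81²; (x − 106.2)² + (y + 143.9)² = 100.20².
Subtracting the P equation from the Q and R equations removes the quadratic terms:
-493.2 x + 321.6 y = -39906.07
5.4 x − 175.2 y = 17107.68
Solving the 2×2 system: x ≈ 17.6, y ≈ -97.1 km.

17.6 km east, -97.1 km north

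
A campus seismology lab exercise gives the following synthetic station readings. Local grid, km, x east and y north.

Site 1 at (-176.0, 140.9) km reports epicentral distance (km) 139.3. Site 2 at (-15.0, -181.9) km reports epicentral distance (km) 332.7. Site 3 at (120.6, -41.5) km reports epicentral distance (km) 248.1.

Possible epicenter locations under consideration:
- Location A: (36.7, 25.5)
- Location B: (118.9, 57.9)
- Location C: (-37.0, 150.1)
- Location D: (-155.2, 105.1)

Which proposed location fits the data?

Location C

For each candidate, compare |candidate − station| to the reported distance:
Location A: residuals Site 1 102.7, Site 2 119.0, Site 3 140.7 → max 140.7 km
Location B: residuals Site 1 167.1, Site 2 58.0, Site 3 148.7 → max 167.1 km
Location C: residuals Site 1 0.0, Site 2 0.0, Site 3 0.0 → max 0.0 km
Location D: residuals Site 1 97.9, Site 2 13.3, Site 3 64.2 → max 97.9 km
Only Location C has all residuals ≈ 0.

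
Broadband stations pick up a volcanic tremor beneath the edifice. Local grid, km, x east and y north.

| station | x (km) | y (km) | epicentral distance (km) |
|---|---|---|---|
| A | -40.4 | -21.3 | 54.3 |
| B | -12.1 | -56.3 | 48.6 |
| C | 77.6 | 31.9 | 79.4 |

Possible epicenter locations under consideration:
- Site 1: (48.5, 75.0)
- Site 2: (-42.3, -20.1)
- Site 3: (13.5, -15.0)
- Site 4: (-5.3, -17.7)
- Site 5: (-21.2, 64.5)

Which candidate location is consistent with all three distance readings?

Site 3

For each candidate, compare |candidate − station| to the reported distance:
Site 1: residuals A 76.8, B 96.0, C 27.4 → max 96.0 km
Site 2: residuals A 52.1, B 1.5, C 51.3 → max 52.1 km
Site 3: residuals A 0.0, B 0.0, C 0.0 → max 0.0 km
Site 4: residuals A 19.0, B 9.4, C 17.2 → max 19.0 km
Site 5: residuals A 33.6, B 72.5, C 24.6 → max 72.5 km
Only Site 3 has all residuals ≈ 0.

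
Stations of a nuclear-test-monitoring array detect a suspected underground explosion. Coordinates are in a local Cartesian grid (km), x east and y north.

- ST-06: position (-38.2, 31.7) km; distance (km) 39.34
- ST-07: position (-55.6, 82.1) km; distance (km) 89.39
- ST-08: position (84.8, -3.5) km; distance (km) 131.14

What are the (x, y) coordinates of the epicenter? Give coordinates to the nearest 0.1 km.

x ≈ -46.3 km, y ≈ -6.8 km

Circle about each station: (x + 38.2)² + (y − 31.7)² = 39.34²; (x + 55.6)² + (y − 82.1)² = 89.39²; (x − 84.8)² + (y + 3.5)² = 131.14².
Subtracting the ST-06 equation from the ST-07 and ST-08 equations removes the quadratic terms:
-34.8 x + 100.8 y = 924.70
246.0 x − 70.4 y = -10910.90
Solving the 2×2 system: x ≈ -46.3, y ≈ -6.8 km.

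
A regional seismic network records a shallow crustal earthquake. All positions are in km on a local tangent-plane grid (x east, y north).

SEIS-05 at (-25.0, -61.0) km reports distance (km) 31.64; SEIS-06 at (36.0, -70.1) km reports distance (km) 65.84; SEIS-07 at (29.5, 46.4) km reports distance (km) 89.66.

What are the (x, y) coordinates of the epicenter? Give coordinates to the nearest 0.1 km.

(-16.6, -30.5)

Circle about each station: (x + 25.0)² + (y + 61.0)² = 31.64²; (x − 36.0)² + (y + 70.1)² = 65.84²; (x − 29.5)² + (y − 46.4)² = 89.66².
Subtracting pairs of circle equations eliminates x²+y² and gives linear equations (the radical axes):
122.0 x − 18.2 y = -1469.81
109.0 x + 214.8 y = -8360.62
Solving the 2×2 system: x ≈ -16.6, y ≈ -30.5 km.
Check against SEIS-05 (with the unrounded x, y): √((x + 25.0)²+(y + 61.0)²) = 31.64 ≈ 31.64 km. ✓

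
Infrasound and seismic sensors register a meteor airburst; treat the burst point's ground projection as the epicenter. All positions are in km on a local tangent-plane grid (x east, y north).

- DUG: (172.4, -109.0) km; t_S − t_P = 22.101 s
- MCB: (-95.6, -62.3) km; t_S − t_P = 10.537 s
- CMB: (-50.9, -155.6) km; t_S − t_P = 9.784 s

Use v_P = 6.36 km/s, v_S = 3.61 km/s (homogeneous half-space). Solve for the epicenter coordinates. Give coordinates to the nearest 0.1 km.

Distance from S−P lag: d = Δt · v_P v_S / (v_P − v_S) = Δt · (6.36·3.61)/(6.36−3.61) ≈ 8.3489·Δt.
So d_DUG = 184.52, d_MCB = 87.97, d_CMB = 81.69 km.
Circle about each station: (x − 172.4)² + (y + 109.0)² = 184.52²; (x + 95.6)² + (y + 62.3)² = 87.97²; (x + 50.9)² + (y + 155.6)² = 81.69².
Subtracting pairs of circle equations eliminates x²+y² and gives linear equations (the radical axes):
-536.0 x + 93.4 y = -2273.20
-446.6 x − 93.2 y = 12573.78
Solving the 2×2 system: x ≈ -10.5, y ≈ -84.6 km.
Check against DUG (with the unrounded x, y): √((x − 172.4)²+(y + 109.0)²) = 184.52 ≈ 184.52 km. ✓

(-10.5, -84.6)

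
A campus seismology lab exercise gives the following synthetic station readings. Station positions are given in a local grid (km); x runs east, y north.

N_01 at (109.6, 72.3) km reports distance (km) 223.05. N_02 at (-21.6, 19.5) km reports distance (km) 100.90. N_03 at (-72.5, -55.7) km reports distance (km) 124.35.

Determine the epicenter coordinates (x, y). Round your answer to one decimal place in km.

Circle about each station: (x − 109.6)² + (y − 72.3)² = 223.05²; (x + 21.6)² + (y − 19.5)² = 100.90²; (x + 72.5)² + (y + 55.7)² = 124.35².
Subtracting the N_01 equation from the N_02 and N_03 equations removes the quadratic terms:
-262.4 x − 105.6 y = 23177.85
-364.2 x − 256.0 y = 25407.67
Solving the 2×2 system: x ≈ -113.2, y ≈ 61.8 km.
Check against N_01 (with the unrounded x, y): √((x − 109.6)²+(y − 72.3)²) = 223.05 ≈ 223.05 km. ✓

x ≈ -113.2 km, y ≈ 61.8 km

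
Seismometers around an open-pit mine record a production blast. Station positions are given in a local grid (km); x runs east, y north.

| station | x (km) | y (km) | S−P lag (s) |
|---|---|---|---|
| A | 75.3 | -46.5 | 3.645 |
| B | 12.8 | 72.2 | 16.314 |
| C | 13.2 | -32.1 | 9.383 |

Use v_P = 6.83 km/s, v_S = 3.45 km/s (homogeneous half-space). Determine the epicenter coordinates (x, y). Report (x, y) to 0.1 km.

(77.7, -21.2)

Distance from S−P lag: d = Δt · v_P v_S / (v_P − v_S) = Δt · (6.83·3.45)/(6.83−3.45) ≈ 6.9714·Δt.
So d_A = 25.41, d_B = 113.73, d_C = 65.41 km.
Circle about each station: (x − 75.3)² + (y + 46.5)² = 25.41²; (x − 12.8)² + (y − 72.2)² = 113.73²; (x − 13.2)² + (y + 32.1)² = 65.41².
Subtracting pairs of circle equations eliminates x²+y² and gives linear equations (the radical axes):
-125.0 x + 237.4 y = -14744.50
-124.2 x + 28.8 y = -10260.49
Solving the 2×2 system: x ≈ 77.7, y ≈ -21.2 km.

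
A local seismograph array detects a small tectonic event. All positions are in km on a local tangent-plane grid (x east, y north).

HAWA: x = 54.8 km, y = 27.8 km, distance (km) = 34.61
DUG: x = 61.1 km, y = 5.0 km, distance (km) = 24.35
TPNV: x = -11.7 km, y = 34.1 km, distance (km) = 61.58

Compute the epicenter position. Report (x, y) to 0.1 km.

Circle about each station: (x − 54.8)² + (y − 27.8)² = 34.61²; (x − 61.1)² + (y − 5.0)² = 24.35²; (x + 11.7)² + (y − 34.1)² = 61.58².
Subtracting the HAWA equation from the DUG and TPNV equations removes the quadratic terms:
12.6 x − 45.6 y = 587.26
-133.0 x + 12.6 y = -5070.42
Solving the 2×2 system: x ≈ 37.9, y ≈ -2.4 km.

x ≈ 37.9 km, y ≈ -2.4 km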